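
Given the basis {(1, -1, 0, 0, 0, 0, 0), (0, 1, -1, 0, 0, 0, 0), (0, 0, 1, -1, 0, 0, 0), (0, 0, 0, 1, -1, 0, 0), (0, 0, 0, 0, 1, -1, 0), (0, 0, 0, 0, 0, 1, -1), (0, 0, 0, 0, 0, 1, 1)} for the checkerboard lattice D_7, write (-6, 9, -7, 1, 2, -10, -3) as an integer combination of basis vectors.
-6b₁ + 3b₂ - 4b₃ - 3b₄ - b₅ - 4b₆ - 7b₇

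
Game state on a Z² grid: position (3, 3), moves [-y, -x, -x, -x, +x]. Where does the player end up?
(1, 2)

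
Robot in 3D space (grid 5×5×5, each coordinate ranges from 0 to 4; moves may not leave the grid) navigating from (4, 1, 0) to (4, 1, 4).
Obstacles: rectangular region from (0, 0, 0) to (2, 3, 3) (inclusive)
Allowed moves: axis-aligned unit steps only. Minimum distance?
4
(one shortest path: (4, 1, 0) → (4, 1, 1) → (4, 1, 2) → (4, 1, 3) → (4, 1, 4))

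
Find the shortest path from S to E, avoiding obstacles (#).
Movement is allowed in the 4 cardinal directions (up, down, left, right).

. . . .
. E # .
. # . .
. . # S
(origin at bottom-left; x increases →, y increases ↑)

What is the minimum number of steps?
6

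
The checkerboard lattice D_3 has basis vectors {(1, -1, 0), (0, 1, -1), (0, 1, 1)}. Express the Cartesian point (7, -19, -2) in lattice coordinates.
7b₁ - 5b₂ - 7b₃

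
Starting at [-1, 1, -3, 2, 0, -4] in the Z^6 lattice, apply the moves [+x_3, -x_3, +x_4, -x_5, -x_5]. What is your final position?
(-1, 1, -3, 3, -2, -4)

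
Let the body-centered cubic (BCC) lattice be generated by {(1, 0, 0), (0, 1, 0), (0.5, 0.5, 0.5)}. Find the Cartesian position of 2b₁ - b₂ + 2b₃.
(3, 0, 1)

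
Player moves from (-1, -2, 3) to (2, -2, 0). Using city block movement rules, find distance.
6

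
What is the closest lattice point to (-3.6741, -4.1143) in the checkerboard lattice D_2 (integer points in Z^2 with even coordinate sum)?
(-4, -4)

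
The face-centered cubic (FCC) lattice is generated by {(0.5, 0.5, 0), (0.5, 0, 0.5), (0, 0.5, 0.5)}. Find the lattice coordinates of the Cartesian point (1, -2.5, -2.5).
b₁ + b₂ - 6b₃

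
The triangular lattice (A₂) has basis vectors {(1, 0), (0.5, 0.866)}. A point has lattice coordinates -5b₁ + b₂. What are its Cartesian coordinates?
(-4.5, 0.866)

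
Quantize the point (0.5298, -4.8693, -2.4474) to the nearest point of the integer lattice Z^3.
(1, -5, -2)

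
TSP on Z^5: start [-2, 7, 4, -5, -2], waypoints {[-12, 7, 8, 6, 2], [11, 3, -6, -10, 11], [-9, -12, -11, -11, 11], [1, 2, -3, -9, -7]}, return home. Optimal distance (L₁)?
194
(one optimal route: (-2, 7, 4, -5, -2) → (-12, 7, 8, 6, 2) → (-9, -12, -11, -11, 11) → (11, 3, -6, -10, 11) → (1, 2, -3, -9, -7) → (-2, 7, 4, -5, -2))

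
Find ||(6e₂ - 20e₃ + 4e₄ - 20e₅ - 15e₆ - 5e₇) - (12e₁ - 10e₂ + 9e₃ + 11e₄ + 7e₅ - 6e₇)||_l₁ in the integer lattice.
107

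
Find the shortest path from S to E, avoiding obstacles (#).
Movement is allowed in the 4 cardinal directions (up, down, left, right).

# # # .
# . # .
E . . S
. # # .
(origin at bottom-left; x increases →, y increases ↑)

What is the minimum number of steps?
3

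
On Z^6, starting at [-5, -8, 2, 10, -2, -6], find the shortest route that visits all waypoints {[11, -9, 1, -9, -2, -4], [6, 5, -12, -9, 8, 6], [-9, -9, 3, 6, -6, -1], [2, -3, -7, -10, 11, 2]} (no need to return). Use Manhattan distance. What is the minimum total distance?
131
(one optimal route: (-5, -8, 2, 10, -2, -6) → (-9, -9, 3, 6, -6, -1) → (11, -9, 1, -9, -2, -4) → (2, -3, -7, -10, 11, 2) → (6, 5, -12, -9, 8, 6))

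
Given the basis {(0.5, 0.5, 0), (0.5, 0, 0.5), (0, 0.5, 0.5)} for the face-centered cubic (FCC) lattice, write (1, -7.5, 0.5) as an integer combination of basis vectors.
-7b₁ + 9b₂ - 8b₃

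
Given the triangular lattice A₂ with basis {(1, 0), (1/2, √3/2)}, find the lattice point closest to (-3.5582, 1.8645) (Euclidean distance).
(-4, 1.732)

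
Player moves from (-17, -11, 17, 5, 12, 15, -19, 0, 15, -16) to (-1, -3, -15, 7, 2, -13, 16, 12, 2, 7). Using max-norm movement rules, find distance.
35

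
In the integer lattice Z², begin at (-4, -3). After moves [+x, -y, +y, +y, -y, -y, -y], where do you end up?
(-3, -5)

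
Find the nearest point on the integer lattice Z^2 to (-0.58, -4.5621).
(-1, -5)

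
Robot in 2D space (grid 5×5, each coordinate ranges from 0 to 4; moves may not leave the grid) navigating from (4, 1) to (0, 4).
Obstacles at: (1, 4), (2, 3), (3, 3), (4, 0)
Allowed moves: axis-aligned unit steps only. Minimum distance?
7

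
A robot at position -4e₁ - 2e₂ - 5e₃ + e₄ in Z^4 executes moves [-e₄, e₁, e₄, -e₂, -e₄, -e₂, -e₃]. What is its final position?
(-3, -4, -6, 0)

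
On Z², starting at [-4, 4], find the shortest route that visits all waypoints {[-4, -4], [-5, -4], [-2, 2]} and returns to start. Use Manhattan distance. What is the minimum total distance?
22
(one optimal route: (-4, 4) → (-4, -4) → (-5, -4) → (-2, 2) → (-4, 4))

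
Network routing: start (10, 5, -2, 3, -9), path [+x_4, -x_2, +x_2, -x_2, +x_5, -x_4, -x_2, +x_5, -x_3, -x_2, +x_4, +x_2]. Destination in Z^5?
(10, 3, -3, 4, -7)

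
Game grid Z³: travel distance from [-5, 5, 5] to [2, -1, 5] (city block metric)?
13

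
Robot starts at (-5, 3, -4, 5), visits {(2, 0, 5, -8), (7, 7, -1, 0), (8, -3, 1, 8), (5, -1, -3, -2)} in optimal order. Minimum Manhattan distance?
80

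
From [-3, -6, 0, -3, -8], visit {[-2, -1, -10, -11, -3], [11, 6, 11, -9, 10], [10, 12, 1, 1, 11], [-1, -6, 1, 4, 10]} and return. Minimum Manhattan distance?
174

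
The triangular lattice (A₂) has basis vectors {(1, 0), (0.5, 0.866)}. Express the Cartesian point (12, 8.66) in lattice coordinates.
7b₁ + 10b₂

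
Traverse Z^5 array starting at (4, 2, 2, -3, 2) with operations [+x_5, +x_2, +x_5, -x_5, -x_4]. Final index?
(4, 3, 2, -4, 3)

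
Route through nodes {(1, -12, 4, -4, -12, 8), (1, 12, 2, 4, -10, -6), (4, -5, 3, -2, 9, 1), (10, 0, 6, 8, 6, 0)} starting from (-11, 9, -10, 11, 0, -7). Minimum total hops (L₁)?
164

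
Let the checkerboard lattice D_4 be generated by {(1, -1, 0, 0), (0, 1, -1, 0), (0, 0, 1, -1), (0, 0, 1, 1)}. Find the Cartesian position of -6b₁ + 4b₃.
(-6, 6, 4, -4)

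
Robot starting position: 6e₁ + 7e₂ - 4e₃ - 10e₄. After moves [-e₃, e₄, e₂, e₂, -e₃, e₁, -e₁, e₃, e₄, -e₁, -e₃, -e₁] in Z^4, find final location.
(4, 9, -6, -8)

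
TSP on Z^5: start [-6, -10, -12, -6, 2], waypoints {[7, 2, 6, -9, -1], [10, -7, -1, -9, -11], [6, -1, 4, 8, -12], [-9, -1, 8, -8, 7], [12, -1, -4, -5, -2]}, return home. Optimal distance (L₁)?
200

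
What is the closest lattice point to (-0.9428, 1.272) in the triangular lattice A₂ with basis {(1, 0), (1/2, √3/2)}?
(-1, 1.732)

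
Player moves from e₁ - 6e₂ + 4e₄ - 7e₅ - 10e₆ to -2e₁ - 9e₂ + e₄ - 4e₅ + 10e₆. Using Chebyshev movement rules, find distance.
20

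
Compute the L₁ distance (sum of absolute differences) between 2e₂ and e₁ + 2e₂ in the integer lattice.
1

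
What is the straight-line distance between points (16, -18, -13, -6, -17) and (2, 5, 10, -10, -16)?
35.6511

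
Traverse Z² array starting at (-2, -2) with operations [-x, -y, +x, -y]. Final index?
(-2, -4)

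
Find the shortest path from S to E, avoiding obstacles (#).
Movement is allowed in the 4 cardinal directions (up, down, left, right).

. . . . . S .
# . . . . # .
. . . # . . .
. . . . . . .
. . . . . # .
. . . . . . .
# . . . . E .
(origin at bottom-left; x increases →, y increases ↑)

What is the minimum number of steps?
8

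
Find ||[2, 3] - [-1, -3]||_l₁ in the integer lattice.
9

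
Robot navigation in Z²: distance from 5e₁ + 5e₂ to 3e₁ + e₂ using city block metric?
6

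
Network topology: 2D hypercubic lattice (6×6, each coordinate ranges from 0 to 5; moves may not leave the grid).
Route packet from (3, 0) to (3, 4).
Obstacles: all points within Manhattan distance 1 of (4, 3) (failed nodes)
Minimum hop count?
6
(one shortest path: (3, 0) → (2, 0) → (2, 1) → (2, 2) → (2, 3) → (2, 4) → (3, 4))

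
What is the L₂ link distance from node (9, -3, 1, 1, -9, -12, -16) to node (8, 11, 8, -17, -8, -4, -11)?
25.6905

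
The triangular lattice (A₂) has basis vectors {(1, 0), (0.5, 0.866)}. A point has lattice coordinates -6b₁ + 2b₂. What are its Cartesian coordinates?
(-5, 1.732)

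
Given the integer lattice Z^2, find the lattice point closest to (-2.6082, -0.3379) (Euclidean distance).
(-3, 0)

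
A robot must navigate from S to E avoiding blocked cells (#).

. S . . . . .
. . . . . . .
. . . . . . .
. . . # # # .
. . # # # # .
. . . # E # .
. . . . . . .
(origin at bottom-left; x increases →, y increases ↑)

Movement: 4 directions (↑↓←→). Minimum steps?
10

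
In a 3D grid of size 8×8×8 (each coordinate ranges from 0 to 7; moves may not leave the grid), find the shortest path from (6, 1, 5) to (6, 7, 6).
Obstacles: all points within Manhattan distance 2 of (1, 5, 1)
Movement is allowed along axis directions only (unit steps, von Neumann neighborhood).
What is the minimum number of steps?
7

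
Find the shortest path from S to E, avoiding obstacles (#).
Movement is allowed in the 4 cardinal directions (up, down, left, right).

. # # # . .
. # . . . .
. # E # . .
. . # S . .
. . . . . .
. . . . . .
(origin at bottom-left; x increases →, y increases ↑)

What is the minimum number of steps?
6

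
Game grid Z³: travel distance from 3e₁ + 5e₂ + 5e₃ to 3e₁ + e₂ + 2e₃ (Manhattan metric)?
7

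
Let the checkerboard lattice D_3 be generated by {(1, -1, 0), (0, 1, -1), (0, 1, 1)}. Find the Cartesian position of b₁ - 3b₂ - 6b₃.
(1, -10, -3)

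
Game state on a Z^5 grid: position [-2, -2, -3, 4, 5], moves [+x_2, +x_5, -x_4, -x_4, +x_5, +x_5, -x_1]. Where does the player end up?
(-3, -1, -3, 2, 8)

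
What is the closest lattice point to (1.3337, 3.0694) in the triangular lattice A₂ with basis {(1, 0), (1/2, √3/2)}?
(1.5, 2.598)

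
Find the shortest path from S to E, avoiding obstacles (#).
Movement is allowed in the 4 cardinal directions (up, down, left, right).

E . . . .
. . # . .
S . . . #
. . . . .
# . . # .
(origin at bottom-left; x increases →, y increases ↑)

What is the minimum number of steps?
2
(one shortest path: (0, 2) → (0, 3) → (0, 4))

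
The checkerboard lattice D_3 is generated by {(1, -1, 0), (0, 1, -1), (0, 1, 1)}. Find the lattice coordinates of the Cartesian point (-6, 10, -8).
-6b₁ + 6b₂ - 2b₃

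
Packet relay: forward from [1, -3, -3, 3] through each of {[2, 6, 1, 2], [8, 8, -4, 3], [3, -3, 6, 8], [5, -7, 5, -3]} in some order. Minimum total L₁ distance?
72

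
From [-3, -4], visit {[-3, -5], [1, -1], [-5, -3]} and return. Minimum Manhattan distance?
20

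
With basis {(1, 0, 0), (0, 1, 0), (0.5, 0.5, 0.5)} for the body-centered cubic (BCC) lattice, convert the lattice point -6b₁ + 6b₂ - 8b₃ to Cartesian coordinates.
(-10, 2, -4)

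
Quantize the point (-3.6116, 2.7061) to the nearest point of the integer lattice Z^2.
(-4, 3)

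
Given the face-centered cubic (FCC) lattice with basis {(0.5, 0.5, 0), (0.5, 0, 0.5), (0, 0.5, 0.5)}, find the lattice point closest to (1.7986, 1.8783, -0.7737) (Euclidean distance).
(2, 2, -1)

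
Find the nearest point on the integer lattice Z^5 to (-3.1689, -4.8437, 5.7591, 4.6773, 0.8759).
(-3, -5, 6, 5, 1)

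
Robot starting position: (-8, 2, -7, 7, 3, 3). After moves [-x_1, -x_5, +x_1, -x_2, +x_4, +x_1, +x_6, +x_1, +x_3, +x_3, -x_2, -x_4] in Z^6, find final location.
(-6, 0, -5, 7, 2, 4)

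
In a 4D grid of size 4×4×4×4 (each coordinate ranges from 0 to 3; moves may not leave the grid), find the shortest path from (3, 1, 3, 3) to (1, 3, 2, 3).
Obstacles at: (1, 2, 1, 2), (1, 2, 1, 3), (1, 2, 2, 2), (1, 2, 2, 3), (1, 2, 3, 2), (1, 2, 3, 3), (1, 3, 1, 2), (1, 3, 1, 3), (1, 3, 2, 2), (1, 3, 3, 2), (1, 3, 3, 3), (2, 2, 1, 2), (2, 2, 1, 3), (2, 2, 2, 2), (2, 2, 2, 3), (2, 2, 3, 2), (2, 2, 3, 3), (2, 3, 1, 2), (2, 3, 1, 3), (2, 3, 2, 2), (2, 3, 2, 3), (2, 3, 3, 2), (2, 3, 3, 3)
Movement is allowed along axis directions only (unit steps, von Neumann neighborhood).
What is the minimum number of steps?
7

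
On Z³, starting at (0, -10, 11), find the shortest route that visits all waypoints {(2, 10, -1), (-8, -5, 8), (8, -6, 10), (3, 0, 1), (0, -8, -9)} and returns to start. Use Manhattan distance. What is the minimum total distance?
118
(one optimal route: (0, -10, 11) → (-8, -5, 8) → (8, -6, 10) → (3, 0, 1) → (2, 10, -1) → (0, -8, -9) → (0, -10, 11))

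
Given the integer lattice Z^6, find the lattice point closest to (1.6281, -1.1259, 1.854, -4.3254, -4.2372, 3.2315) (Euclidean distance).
(2, -1, 2, -4, -4, 3)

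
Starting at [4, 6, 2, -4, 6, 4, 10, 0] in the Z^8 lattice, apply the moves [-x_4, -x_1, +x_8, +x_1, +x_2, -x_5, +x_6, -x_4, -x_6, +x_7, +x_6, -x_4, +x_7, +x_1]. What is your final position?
(5, 7, 2, -7, 5, 5, 12, 1)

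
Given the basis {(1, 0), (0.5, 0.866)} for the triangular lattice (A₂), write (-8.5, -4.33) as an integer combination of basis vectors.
-6b₁ - 5b₂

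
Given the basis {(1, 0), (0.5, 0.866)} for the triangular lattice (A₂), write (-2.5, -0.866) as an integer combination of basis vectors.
-2b₁ - b₂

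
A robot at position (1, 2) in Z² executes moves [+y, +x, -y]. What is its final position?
(2, 2)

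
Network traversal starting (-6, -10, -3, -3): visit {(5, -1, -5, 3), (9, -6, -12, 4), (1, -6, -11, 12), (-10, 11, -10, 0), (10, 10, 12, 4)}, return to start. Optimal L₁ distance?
184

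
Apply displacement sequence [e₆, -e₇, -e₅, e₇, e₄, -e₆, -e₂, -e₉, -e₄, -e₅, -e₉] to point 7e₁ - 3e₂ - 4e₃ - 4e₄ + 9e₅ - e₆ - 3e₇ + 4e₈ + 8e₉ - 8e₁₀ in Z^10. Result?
(7, -4, -4, -4, 7, -1, -3, 4, 6, -8)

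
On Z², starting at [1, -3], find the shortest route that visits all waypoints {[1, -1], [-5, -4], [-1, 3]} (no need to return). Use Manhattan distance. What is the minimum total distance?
19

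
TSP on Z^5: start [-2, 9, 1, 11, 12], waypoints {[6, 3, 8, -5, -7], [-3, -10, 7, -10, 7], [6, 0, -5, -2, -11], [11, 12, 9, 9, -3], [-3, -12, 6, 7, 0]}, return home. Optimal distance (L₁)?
224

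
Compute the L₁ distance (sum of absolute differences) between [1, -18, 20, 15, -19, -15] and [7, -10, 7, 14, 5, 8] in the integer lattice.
75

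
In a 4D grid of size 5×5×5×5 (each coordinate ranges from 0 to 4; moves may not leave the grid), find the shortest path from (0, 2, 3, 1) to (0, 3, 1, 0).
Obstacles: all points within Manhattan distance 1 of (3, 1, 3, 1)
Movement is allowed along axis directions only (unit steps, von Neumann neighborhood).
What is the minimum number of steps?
4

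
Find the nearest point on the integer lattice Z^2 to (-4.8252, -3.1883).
(-5, -3)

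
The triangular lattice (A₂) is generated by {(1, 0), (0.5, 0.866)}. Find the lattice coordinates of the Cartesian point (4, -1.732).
5b₁ - 2b₂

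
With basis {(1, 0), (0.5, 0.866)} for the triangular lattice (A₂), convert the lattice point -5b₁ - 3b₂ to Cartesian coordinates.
(-6.5, -2.598)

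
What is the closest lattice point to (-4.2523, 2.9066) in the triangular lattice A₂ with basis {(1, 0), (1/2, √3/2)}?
(-4.5, 2.598)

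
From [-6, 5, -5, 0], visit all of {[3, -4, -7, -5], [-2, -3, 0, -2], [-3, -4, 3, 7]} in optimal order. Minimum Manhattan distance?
55
(one optimal route: (-6, 5, -5, 0) → (3, -4, -7, -5) → (-2, -3, 0, -2) → (-3, -4, 3, 7))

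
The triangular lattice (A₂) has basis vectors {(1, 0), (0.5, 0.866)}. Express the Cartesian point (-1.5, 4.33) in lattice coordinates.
-4b₁ + 5b₂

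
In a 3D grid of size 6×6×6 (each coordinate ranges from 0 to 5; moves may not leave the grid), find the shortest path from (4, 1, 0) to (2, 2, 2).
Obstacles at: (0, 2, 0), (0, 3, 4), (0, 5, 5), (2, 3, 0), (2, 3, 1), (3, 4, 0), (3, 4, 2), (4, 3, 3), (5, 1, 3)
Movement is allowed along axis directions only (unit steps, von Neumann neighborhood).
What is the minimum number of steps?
5
(one shortest path: (4, 1, 0) → (3, 1, 0) → (2, 1, 0) → (2, 2, 0) → (2, 2, 1) → (2, 2, 2))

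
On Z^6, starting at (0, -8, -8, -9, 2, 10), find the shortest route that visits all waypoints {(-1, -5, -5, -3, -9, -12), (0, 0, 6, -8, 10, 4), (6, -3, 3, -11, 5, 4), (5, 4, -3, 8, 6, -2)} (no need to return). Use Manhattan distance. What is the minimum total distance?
150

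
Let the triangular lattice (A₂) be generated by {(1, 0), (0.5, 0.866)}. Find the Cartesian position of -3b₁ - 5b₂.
(-5.5, -4.33)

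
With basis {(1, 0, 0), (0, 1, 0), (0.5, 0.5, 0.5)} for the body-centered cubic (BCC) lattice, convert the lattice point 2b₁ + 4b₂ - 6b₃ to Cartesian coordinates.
(-1, 1, -3)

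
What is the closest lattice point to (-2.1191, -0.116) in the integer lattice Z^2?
(-2, 0)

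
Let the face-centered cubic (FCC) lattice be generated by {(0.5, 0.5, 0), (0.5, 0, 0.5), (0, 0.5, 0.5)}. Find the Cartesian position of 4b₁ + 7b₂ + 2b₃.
(5.5, 3, 4.5)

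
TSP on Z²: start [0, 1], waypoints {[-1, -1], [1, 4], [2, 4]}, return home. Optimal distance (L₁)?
16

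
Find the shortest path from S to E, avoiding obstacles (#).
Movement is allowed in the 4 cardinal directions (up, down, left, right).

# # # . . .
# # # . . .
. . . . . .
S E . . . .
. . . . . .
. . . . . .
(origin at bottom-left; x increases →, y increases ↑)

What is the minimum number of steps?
1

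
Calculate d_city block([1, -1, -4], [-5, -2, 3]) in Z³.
14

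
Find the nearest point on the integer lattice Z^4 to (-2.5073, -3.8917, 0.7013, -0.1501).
(-3, -4, 1, 0)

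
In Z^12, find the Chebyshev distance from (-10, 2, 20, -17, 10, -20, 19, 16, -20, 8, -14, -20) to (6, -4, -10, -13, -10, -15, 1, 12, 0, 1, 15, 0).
30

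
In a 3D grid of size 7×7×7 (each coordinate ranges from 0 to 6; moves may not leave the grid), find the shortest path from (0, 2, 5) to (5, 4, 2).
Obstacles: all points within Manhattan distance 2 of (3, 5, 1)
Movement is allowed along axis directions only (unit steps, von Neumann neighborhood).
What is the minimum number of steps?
10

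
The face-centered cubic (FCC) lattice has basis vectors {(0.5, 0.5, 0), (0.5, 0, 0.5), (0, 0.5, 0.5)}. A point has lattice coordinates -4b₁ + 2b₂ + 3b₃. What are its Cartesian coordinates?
(-1, -0.5, 2.5)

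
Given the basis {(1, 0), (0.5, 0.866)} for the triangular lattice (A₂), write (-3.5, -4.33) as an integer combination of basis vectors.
-b₁ - 5b₂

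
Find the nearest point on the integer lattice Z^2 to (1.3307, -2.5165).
(1, -3)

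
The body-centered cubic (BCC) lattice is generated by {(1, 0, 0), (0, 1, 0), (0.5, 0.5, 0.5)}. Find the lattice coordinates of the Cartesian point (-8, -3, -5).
-3b₁ + 2b₂ - 10b₃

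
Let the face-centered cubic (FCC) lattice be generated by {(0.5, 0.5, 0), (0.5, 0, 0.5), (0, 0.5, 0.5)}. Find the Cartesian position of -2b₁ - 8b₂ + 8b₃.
(-5, 3, 0)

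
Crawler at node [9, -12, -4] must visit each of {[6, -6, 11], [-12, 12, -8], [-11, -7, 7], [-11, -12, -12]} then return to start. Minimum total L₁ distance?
138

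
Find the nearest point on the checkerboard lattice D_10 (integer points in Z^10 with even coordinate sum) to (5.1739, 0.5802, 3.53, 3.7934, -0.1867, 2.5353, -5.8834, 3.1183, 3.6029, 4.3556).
(5, 1, 4, 4, 0, 3, -6, 3, 4, 4)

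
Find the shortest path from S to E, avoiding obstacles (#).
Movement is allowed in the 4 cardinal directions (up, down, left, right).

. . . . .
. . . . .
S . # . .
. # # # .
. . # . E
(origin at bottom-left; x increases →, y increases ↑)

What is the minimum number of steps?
8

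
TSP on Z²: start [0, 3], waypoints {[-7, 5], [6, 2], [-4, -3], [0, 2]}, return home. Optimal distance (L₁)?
42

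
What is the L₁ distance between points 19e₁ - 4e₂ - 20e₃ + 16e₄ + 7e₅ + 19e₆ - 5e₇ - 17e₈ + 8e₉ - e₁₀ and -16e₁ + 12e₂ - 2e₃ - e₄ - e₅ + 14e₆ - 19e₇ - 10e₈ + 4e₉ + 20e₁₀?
145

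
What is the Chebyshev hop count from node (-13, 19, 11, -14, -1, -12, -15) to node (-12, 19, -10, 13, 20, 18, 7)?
30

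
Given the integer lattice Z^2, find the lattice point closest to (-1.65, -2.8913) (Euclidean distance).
(-2, -3)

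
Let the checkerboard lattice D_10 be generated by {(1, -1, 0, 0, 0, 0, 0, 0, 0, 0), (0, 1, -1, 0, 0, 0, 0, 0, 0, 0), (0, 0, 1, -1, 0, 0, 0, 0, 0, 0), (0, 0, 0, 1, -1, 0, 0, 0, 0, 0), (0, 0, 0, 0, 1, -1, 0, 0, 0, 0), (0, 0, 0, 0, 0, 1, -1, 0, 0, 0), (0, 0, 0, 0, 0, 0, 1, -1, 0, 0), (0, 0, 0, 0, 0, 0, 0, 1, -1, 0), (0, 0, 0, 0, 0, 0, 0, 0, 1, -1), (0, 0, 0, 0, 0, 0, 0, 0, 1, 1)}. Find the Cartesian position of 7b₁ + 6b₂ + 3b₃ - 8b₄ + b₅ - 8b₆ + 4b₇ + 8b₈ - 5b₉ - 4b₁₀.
(7, -1, -3, -11, 9, -9, 12, 4, -17, 1)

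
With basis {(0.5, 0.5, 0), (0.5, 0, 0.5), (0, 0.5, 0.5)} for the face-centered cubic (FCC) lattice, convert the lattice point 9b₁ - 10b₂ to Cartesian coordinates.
(-0.5, 4.5, -5)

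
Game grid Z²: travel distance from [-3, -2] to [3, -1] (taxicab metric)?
7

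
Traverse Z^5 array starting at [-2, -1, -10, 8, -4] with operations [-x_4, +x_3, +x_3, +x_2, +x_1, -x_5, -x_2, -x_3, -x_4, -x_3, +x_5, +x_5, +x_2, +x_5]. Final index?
(-1, 0, -10, 6, -2)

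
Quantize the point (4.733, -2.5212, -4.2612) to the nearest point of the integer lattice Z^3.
(5, -3, -4)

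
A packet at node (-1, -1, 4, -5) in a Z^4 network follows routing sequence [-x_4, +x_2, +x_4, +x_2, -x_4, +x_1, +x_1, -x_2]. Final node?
(1, 0, 4, -6)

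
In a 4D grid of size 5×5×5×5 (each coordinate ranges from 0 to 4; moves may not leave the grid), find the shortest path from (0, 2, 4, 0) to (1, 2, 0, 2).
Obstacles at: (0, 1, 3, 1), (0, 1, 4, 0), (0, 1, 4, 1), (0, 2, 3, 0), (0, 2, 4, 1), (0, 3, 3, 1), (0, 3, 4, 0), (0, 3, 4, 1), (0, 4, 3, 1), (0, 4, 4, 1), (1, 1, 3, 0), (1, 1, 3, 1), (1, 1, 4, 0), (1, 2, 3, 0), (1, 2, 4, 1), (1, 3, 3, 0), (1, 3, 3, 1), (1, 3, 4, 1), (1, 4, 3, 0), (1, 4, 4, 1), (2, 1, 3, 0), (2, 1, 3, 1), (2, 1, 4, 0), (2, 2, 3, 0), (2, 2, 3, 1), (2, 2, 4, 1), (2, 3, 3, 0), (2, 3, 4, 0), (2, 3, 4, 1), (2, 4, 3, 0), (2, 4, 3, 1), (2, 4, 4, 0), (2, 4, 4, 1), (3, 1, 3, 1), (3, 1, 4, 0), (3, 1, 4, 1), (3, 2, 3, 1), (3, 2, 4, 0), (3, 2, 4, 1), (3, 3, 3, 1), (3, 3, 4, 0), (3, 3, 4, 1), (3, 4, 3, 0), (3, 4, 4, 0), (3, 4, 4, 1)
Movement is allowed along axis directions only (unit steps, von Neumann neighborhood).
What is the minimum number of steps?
13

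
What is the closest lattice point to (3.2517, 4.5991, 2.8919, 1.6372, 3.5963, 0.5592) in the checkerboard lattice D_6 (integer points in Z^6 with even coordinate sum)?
(3, 5, 3, 2, 4, 1)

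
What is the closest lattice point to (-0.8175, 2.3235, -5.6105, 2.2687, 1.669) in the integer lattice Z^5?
(-1, 2, -6, 2, 2)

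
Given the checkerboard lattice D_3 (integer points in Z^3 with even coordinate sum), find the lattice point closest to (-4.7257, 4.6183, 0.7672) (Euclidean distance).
(-5, 4, 1)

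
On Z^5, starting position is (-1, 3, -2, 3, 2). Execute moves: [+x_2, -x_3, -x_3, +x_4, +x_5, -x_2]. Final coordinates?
(-1, 3, -4, 4, 3)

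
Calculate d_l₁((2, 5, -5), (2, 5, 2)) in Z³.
7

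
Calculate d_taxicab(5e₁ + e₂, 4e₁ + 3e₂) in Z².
3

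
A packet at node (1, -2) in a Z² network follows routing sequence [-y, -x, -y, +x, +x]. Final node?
(2, -4)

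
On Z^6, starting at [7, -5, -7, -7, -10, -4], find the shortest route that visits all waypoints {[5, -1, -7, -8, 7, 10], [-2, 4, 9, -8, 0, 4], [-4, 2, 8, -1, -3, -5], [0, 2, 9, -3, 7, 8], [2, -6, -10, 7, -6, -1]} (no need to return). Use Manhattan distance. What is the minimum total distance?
152
(one optimal route: (7, -5, -7, -7, -10, -4) → (2, -6, -10, 7, -6, -1) → (-4, 2, 8, -1, -3, -5) → (-2, 4, 9, -8, 0, 4) → (0, 2, 9, -3, 7, 8) → (5, -1, -7, -8, 7, 10))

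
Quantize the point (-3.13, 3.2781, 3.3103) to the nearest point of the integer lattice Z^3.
(-3, 3, 3)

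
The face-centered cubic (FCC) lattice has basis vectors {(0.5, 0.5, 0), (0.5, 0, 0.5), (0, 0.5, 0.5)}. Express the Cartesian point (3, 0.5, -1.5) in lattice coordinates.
5b₁ + b₂ - 4b₃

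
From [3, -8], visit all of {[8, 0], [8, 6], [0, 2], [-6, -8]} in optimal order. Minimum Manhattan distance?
41
(one optimal route: (3, -8) → (-6, -8) → (0, 2) → (8, 0) → (8, 6))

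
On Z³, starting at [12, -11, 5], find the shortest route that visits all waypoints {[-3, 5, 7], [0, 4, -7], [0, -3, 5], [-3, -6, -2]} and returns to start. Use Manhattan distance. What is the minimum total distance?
96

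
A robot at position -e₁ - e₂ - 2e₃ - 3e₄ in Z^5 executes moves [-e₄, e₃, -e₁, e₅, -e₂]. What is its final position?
(-2, -2, -1, -4, 1)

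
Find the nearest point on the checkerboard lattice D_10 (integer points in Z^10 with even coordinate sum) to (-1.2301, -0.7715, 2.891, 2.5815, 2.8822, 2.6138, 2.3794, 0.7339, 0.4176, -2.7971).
(-1, -1, 3, 3, 3, 3, 2, 1, 0, -3)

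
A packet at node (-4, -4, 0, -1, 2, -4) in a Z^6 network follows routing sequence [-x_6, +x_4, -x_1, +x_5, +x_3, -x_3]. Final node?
(-5, -4, 0, 0, 3, -5)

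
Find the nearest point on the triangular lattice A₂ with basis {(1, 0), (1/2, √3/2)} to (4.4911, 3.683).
(4, 3.464)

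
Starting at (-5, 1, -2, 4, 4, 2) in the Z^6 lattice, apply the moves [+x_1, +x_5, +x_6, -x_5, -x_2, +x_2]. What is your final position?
(-4, 1, -2, 4, 4, 3)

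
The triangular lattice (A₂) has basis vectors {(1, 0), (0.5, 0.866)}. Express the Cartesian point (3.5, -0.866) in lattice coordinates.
4b₁ - b₂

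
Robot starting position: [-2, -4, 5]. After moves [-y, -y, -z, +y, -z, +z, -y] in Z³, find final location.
(-2, -6, 4)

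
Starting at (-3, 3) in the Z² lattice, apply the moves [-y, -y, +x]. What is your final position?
(-2, 1)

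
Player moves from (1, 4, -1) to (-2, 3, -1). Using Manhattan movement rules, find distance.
4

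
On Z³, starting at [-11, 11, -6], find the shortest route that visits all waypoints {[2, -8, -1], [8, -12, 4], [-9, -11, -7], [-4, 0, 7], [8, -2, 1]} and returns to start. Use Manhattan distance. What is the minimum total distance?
124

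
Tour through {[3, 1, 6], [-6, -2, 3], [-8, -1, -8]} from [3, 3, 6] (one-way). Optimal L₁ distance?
31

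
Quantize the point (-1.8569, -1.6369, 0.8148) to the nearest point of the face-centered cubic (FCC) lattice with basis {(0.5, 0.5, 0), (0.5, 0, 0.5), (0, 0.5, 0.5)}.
(-2, -1.5, 0.5)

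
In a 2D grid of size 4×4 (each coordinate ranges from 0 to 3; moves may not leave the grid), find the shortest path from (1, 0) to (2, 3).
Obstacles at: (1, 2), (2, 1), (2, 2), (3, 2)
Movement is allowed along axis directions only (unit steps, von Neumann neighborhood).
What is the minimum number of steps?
6
(one shortest path: (1, 0) → (0, 0) → (0, 1) → (0, 2) → (0, 3) → (1, 3) → (2, 3))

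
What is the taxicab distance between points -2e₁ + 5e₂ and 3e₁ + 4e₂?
6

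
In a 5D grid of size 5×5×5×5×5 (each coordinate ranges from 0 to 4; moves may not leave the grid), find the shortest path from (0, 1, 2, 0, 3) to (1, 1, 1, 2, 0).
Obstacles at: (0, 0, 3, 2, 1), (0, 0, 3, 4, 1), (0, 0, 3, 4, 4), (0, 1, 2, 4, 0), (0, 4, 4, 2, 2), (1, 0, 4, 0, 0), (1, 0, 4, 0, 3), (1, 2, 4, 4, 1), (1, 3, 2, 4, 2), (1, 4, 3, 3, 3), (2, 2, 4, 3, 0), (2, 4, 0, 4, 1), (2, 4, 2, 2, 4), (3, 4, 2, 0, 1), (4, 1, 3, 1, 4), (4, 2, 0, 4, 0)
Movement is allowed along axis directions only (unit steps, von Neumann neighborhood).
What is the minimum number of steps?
7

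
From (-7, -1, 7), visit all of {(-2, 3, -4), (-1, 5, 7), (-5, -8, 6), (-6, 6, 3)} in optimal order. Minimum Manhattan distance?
52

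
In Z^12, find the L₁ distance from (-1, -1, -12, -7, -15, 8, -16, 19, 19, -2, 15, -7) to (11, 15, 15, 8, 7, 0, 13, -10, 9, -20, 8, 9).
209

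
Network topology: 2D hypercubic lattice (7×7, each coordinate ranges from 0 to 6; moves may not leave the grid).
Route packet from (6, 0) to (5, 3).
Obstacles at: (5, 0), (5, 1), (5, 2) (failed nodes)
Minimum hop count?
4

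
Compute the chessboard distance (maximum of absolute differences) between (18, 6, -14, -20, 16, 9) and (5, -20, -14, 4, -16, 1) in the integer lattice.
32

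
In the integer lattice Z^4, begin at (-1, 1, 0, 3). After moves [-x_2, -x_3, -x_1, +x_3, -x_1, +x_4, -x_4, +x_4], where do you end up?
(-3, 0, 0, 4)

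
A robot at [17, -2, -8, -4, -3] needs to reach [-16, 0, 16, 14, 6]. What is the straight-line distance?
45.5412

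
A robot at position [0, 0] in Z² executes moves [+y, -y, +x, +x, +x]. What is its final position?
(3, 0)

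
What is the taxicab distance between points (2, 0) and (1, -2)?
3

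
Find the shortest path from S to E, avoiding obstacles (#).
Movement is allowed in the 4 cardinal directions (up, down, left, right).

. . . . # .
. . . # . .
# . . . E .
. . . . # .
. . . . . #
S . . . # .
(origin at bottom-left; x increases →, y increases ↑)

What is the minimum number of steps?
7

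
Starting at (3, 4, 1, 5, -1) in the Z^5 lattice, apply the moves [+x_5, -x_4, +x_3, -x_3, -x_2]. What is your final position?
(3, 3, 1, 4, 0)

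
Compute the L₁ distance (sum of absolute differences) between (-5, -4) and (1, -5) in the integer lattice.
7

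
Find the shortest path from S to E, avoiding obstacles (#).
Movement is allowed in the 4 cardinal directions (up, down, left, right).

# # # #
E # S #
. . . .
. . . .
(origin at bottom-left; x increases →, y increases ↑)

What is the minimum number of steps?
4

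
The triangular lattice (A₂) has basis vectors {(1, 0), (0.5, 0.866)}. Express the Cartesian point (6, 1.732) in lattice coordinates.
5b₁ + 2b₂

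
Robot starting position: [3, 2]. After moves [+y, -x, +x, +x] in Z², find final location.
(4, 3)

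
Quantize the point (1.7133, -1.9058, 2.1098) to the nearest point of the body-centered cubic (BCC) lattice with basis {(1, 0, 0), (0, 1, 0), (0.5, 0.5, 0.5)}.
(2, -2, 2)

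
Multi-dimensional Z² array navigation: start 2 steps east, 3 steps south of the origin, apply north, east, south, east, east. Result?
(5, -3)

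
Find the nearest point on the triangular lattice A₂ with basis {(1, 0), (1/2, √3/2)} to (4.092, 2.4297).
(4.5, 2.598)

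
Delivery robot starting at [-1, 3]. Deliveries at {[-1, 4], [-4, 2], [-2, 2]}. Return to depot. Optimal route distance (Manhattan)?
10
(one optimal route: (-1, 3) → (-1, 4) → (-4, 2) → (-2, 2) → (-1, 3))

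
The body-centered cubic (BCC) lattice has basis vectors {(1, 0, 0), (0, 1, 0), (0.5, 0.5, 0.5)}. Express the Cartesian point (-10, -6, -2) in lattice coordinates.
-8b₁ - 4b₂ - 4b₃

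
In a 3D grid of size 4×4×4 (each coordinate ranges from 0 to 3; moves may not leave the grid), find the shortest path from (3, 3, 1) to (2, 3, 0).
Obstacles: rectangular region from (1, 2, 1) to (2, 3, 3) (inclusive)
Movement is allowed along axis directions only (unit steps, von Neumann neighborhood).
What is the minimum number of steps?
2
(one shortest path: (3, 3, 1) → (3, 3, 0) → (2, 3, 0))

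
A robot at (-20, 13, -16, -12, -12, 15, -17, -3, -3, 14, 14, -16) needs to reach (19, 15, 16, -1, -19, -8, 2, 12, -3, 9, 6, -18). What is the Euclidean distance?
62.6658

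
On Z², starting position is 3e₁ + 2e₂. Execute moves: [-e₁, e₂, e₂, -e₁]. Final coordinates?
(1, 4)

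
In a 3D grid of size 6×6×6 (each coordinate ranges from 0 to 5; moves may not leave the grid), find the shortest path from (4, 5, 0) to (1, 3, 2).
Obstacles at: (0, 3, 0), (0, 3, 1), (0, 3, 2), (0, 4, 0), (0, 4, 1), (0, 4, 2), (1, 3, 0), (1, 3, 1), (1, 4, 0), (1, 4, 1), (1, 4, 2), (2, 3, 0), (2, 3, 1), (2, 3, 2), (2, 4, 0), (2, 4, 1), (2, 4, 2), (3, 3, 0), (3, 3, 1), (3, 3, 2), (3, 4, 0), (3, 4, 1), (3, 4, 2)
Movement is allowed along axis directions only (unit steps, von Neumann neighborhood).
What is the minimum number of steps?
9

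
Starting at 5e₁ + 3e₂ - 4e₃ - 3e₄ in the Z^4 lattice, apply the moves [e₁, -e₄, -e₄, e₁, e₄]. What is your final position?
(7, 3, -4, -4)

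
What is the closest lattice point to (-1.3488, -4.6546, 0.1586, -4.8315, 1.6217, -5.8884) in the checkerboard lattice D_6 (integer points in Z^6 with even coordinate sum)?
(-1, -5, 0, -5, 1, -6)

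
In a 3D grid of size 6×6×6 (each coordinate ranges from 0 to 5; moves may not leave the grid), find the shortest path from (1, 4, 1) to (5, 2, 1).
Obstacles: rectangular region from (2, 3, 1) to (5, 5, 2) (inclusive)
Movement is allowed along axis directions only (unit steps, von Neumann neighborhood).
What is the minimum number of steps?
6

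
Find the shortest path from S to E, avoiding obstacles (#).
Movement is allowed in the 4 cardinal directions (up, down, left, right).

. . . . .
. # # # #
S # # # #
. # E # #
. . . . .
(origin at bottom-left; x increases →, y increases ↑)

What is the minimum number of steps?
5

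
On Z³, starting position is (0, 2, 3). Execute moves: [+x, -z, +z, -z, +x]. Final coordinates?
(2, 2, 2)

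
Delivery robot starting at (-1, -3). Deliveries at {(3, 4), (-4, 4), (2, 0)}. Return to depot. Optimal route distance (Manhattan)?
28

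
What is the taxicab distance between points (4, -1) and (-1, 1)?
7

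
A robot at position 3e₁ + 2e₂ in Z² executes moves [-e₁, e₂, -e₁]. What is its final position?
(1, 3)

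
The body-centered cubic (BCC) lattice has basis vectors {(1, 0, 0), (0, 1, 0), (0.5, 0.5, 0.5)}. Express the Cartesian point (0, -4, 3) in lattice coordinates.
-3b₁ - 7b₂ + 6b₃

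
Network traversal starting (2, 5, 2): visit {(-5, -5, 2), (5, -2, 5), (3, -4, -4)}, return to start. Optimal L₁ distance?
58
(one optimal route: (2, 5, 2) → (-5, -5, 2) → (3, -4, -4) → (5, -2, 5) → (2, 5, 2))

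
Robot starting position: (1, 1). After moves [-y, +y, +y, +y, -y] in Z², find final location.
(1, 2)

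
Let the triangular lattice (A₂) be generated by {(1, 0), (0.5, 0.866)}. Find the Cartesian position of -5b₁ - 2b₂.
(-6, -1.732)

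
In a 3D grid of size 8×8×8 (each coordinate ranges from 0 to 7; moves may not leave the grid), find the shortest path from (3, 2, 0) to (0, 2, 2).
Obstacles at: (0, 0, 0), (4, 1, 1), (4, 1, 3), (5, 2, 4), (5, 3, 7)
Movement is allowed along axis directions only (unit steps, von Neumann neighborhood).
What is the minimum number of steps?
5
(one shortest path: (3, 2, 0) → (2, 2, 0) → (1, 2, 0) → (0, 2, 0) → (0, 2, 1) → (0, 2, 2))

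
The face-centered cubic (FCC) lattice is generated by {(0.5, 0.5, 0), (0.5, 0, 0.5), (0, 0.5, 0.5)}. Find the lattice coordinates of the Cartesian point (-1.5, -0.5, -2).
-3b₂ - b₃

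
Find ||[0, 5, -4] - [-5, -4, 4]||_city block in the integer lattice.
22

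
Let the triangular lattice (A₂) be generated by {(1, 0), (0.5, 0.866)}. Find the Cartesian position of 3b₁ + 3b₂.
(4.5, 2.598)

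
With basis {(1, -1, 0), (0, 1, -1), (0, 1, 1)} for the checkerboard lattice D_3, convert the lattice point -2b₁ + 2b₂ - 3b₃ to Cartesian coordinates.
(-2, 1, -5)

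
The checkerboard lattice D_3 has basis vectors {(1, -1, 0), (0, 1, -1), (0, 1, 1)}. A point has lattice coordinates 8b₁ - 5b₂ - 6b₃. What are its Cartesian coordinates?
(8, -19, -1)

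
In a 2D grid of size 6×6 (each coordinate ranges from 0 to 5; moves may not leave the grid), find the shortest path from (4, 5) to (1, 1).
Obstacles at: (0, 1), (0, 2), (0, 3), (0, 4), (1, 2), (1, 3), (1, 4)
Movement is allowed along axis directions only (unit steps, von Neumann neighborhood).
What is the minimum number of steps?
7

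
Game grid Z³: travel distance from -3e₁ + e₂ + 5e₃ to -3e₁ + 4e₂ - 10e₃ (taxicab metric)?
18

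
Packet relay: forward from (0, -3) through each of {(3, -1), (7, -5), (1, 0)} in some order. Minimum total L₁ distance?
15
(one optimal route: (0, -3) → (1, 0) → (3, -1) → (7, -5))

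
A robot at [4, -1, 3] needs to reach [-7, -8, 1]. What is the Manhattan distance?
20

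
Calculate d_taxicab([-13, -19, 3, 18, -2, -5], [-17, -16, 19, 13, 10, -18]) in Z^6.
53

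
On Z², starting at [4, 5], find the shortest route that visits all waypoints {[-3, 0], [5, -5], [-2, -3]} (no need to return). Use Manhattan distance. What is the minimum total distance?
24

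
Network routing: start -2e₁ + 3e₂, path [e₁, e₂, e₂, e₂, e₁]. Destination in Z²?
(0, 6)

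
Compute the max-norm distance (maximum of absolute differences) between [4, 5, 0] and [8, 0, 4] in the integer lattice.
5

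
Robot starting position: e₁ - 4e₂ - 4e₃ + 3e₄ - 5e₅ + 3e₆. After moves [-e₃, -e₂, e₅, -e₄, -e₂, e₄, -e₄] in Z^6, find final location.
(1, -6, -5, 2, -4, 3)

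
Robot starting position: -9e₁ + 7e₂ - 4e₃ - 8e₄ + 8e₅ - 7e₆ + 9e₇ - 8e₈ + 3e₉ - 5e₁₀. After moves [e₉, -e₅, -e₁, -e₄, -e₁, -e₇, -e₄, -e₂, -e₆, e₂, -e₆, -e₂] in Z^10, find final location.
(-11, 6, -4, -10, 7, -9, 8, -8, 4, -5)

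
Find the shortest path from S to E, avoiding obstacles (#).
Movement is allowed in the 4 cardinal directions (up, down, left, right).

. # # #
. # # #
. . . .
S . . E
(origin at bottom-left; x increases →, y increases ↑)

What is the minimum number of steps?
3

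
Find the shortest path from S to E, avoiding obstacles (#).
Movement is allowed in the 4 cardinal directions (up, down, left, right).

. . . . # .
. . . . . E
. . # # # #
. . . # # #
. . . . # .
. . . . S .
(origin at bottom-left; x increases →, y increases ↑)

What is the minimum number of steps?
11
(one shortest path: (4, 0) → (3, 0) → (2, 0) → (1, 0) → (1, 1) → (1, 2) → (1, 3) → (1, 4) → (2, 4) → (3, 4) → (4, 4) → (5, 4))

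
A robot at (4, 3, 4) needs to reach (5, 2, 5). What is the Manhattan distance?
3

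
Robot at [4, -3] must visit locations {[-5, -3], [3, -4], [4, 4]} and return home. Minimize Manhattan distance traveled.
34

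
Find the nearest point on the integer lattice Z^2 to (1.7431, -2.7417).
(2, -3)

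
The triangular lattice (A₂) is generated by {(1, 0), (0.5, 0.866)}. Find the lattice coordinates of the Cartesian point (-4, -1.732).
-3b₁ - 2b₂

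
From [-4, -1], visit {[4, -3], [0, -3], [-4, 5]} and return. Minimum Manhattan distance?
32
(one optimal route: (-4, -1) → (4, -3) → (0, -3) → (-4, 5) → (-4, -1))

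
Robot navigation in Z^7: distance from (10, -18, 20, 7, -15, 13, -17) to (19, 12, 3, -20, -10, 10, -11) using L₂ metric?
45.4863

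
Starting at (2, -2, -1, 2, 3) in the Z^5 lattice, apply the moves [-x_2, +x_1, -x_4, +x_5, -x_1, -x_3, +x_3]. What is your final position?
(2, -3, -1, 1, 4)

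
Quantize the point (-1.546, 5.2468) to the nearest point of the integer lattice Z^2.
(-2, 5)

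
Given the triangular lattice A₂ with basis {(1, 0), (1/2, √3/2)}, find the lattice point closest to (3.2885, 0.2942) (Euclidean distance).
(3, 0)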